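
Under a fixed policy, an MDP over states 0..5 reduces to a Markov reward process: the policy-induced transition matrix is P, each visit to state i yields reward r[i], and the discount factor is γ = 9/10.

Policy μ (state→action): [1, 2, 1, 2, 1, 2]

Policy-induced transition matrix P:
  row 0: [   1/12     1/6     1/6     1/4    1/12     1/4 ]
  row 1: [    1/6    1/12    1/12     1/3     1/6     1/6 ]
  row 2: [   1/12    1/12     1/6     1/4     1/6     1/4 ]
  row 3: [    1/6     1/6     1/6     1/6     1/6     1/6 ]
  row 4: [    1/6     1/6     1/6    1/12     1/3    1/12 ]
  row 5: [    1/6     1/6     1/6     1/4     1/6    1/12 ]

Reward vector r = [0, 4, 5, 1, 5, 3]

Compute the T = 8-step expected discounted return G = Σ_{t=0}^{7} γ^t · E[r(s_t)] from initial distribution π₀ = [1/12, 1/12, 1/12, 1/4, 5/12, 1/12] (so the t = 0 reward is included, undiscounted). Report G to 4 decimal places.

G = 17.4534

t=0: π = [0.0833, 0.0833, 0.0833, 0.2500, 0.4167, 0.0833], E[r] = 3.3333, γ^t·E[r] = 3.333333, running G = 3.333333
t=1: π = [0.1528, 0.1528, 0.1597, 0.1667, 0.2292, 0.1389], E[r] = 3.1389, γ^t·E[r] = 2.825000, running G = 6.158333
t=2: π = [0.1406, 0.1406, 0.1539, 0.2106, 0.1921, 0.1620], E[r] = 2.9896, γ^t·E[r] = 2.421563, running G = 8.579896
t=3: π = [0.1421, 0.1421, 0.1549, 0.2121, 0.1870, 0.1617], E[r] = 2.9753, γ^t·E[r] = 2.169000, running G = 10.748896
t=4: π = [0.1419, 0.1419, 0.1548, 0.2130, 0.1860, 0.1624], E[r] = 2.9718, γ^t·E[r] = 1.949790, running G = 12.698686
t=5: π = [0.1419, 0.1419, 0.1548, 0.2131, 0.1858, 0.1624], E[r] = 2.9713, γ^t·E[r] = 1.754537, running G = 14.453223
t=6: π = [0.1419, 0.1419, 0.1548, 0.2131, 0.1858, 0.1624], E[r] = 2.9712, γ^t·E[r] = 1.579035, running G = 16.032258
t=7: π = [0.1419, 0.1419, 0.1548, 0.2131, 0.1858, 0.1624], E[r] = 2.9712, γ^t·E[r] = 1.421125, running G = 17.453383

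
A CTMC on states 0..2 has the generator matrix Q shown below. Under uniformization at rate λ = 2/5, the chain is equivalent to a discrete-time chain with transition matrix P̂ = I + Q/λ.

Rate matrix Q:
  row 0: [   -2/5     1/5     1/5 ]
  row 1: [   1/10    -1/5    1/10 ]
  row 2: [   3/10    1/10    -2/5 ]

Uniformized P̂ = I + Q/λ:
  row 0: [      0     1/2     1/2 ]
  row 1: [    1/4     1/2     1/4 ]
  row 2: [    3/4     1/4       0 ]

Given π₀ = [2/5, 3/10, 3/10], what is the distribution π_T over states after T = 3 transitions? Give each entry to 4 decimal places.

π = [0.3000, 0.4359, 0.2641]

t=0: π = [0.4000, 0.3000, 0.3000]
t=1: π = [0.3000, 0.4250, 0.2750]
t=2: π = [0.3125, 0.4313, 0.2563]
t=3: π = [0.3000, 0.4359, 0.2641]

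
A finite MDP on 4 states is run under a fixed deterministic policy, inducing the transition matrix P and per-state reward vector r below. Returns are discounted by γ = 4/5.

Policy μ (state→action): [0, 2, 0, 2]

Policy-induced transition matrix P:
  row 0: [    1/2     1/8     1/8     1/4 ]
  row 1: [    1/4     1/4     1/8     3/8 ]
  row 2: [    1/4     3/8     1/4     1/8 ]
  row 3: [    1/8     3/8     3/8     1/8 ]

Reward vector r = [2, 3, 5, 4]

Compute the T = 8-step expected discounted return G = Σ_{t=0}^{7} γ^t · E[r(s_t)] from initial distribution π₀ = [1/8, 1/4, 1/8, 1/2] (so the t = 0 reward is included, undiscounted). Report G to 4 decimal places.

G = 14.3642

t=0: π = [0.1250, 0.2500, 0.1250, 0.5000], E[r] = 3.6250, γ^t·E[r] = 3.625000, running G = 3.625000
t=1: π = [0.2188, 0.3125, 0.2656, 0.2031], E[r] = 3.5156, γ^t·E[r] = 2.812500, running G = 6.437500
t=2: π = [0.2793, 0.2813, 0.2090, 0.2305], E[r] = 3.3691, γ^t·E[r] = 2.156250, running G = 8.593750
t=3: π = [0.2910, 0.2700, 0.2087, 0.2302], E[r] = 3.3567, γ^t·E[r] = 1.718625, running G = 10.312375
t=4: π = [0.2940, 0.2685, 0.2086, 0.2289], E[r] = 3.3522, γ^t·E[r] = 1.373063, running G = 11.685438
t=5: π = [0.2949, 0.2679, 0.2083, 0.2289], E[r] = 3.3506, γ^t·E[r] = 1.097921, running G = 12.783359
t=6: π = [0.2951, 0.2678, 0.2083, 0.2288], E[r] = 3.3502, γ^t·E[r] = 0.878247, running G = 13.661605
t=7: π = [0.2952, 0.2677, 0.2082, 0.2288], E[r] = 3.3502, γ^t·E[r] = 0.702577, running G = 14.364183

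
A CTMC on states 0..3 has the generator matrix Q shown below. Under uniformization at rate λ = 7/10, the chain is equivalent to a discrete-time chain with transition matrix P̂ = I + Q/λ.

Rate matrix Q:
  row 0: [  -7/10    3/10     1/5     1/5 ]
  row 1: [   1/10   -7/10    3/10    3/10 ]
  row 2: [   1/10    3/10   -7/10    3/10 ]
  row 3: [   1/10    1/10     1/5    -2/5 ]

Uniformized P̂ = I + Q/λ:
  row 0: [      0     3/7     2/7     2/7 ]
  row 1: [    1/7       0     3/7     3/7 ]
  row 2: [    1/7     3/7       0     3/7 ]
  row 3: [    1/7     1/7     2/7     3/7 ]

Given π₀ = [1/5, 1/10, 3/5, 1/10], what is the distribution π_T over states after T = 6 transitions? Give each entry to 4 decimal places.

π = [0.1250, 0.2160, 0.2483, 0.4107]

t=0: π = [0.2000, 0.1000, 0.6000, 0.1000]
t=1: π = [0.1143, 0.3571, 0.1286, 0.4000]
t=2: π = [0.1265, 0.1612, 0.3000, 0.4122]
t=3: π = [0.1248, 0.2417, 0.2230, 0.4105]
t=4: π = [0.1250, 0.2077, 0.2565, 0.4107]
t=5: π = [0.1250, 0.2222, 0.2421, 0.4107]
t=6: π = [0.1250, 0.2160, 0.2483, 0.4107]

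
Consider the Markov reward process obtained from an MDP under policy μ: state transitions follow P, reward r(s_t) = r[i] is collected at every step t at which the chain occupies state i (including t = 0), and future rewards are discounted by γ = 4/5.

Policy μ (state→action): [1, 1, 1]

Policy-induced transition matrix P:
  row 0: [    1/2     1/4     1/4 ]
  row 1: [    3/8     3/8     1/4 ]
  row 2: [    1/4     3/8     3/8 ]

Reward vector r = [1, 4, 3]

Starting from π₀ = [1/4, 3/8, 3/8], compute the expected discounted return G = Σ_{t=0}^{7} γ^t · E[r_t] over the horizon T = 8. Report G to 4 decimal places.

t=0: π = [0.2500, 0.3750, 0.3750], E[r] = 2.8750, γ^t·E[r] = 2.875000, running G = 2.875000
t=1: π = [0.3594, 0.3438, 0.2969], E[r] = 2.6250, γ^t·E[r] = 2.100000, running G = 4.975000
t=2: π = [0.3828, 0.3301, 0.2871], E[r] = 2.5645, γ^t·E[r] = 1.641250, running G = 6.616250
t=3: π = [0.3870, 0.3271, 0.2859], E[r] = 2.5532, γ^t·E[r] = 1.307250, running G = 7.923500
t=4: π = [0.3876, 0.3266, 0.2857], E[r] = 2.5514, γ^t·E[r] = 1.045038, running G = 8.968538
t=5: π = [0.3877, 0.3265, 0.2857], E[r] = 2.5511, γ^t·E[r] = 0.835935, running G = 9.804473
t=6: π = [0.3878, 0.3265, 0.2857], E[r] = 2.5510, γ^t·E[r] = 0.668737, running G = 10.473209
t=7: π = [0.3878, 0.3265, 0.2857], E[r] = 2.5510, γ^t·E[r] = 0.534988, running G = 11.008197

G = 11.0082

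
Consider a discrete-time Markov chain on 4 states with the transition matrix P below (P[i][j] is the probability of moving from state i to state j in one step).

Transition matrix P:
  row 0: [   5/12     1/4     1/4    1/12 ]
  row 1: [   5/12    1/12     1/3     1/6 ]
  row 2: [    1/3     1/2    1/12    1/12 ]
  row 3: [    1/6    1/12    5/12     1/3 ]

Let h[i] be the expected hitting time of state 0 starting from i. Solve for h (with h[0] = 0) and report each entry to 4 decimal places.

h = [0.0000, 2.8535, 2.9858, 3.7228]

First-step conditioning: h[0] = 0; for i ≠ 0, h[i] = 1 + Σ_k P[i][k]·h[k].
  h[1] = 1 + 1/12·h[1] + 1/3·h[2] + 1/6·h[3]
  h[2] = 1 + 1/2·h[1] + 1/12·h[2] + 1/12·h[3]
  h[3] = 1 + 1/12·h[1] + 5/12·h[2] + 1/3·h[3]
Solving the 3×3 linear system over states ≠ 0 gives exactly h = [0, 1812/635, 1896/635, 2364/635] (h[0] = 0 is the target).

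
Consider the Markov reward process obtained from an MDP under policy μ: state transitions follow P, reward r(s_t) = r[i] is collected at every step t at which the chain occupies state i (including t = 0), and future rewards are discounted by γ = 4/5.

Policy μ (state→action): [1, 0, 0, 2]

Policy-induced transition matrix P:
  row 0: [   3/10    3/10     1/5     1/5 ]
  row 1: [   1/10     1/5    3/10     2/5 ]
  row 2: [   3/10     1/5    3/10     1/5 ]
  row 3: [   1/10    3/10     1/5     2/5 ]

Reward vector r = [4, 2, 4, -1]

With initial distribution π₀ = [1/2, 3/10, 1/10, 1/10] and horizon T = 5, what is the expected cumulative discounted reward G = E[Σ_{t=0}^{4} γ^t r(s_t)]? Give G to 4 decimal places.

t=0: π = [0.5000, 0.3000, 0.1000, 0.1000], E[r] = 2.9000, γ^t·E[r] = 2.900000, running G = 2.900000
t=1: π = [0.2200, 0.2600, 0.2400, 0.2800], E[r] = 2.0800, γ^t·E[r] = 1.664000, running G = 4.564000
t=2: π = [0.1920, 0.2500, 0.2500, 0.3080], E[r] = 1.9600, γ^t·E[r] = 1.254400, running G = 5.818400
t=3: π = [0.1884, 0.2500, 0.2500, 0.3116], E[r] = 1.9420, γ^t·E[r] = 0.994304, running G = 6.812704
t=4: π = [0.1877, 0.2500, 0.2500, 0.3123], E[r] = 1.9384, γ^t·E[r] = 0.793969, running G = 7.606673

G = 7.6067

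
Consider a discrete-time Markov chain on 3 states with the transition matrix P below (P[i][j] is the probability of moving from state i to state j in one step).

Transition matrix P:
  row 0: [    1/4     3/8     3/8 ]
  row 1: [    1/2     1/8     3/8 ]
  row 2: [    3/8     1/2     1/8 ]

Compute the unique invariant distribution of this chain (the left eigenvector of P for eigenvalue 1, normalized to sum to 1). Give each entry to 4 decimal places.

Balance equations π_j = Σ_i π_i·P[i][j]:
  π_0 = 1/4·π_0 + 1/2·π_1 + 3/8·π_2
  π_1 = 3/8·π_0 + 1/8·π_1 + 1/2·π_2
  normalize: π_0 + π_1 + π_2 = 1
Solving the linear system gives exactly π = [37/100, 33/100, 3/10].

π = [0.3700, 0.3300, 0.3000]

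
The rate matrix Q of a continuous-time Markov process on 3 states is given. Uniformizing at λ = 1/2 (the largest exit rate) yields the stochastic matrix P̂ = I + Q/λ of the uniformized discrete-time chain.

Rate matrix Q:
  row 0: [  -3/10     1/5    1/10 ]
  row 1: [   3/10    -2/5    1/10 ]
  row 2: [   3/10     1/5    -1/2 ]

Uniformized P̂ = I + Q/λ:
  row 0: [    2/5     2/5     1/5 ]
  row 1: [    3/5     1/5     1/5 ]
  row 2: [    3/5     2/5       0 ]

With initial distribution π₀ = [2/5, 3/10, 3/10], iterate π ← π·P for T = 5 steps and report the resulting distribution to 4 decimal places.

t=0: π = [0.4000, 0.3000, 0.3000]
t=1: π = [0.5200, 0.3400, 0.1400]
t=2: π = [0.4960, 0.3320, 0.1720]
t=3: π = [0.5008, 0.3336, 0.1656]
t=4: π = [0.4998, 0.3333, 0.1669]
t=5: π = [0.5000, 0.3333, 0.1666]

π = [0.5000, 0.3333, 0.1666]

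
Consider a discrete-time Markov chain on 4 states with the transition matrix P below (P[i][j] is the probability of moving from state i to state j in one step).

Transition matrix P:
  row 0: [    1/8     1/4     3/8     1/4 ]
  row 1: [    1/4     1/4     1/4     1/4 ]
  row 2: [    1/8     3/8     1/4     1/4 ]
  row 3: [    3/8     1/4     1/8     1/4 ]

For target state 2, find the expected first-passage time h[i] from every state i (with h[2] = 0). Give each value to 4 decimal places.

h = [3.5556, 4.0000, 0.0000, 4.4444]

First-step conditioning: h[2] = 0; for i ≠ 2, h[i] = 1 + Σ_k P[i][k]·h[k].
  h[0] = 1 + 1/8·h[0] + 1/4·h[1] + 1/4·h[3]
  h[1] = 1 + 1/4·h[0] + 1/4·h[1] + 1/4·h[3]
  h[3] = 1 + 3/8·h[0] + 1/4·h[1] + 1/4·h[3]
Solving the 3×3 linear system over states ≠ 2 gives exactly h = [32/9, 4, 0, 40/9] (h[2] = 0 is the target).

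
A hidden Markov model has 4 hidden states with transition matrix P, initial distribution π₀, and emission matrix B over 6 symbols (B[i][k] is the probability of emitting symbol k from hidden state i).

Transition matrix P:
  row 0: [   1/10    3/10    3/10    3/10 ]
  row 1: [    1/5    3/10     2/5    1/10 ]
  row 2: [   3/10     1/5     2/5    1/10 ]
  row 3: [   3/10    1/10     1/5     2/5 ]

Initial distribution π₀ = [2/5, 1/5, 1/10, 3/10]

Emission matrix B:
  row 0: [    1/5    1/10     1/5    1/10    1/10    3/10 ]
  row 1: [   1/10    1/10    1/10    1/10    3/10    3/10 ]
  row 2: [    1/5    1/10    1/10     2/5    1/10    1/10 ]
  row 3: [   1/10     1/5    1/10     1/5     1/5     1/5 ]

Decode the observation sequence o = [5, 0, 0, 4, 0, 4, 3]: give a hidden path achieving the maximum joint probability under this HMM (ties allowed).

t=0: δ = [1.200e-01, 6.000e-02, 1.000e-02, 6.000e-02]  (obs o_0=5)
t=1: δ = [3.600e-03, 3.600e-03, 7.200e-03, 3.600e-03]  ψ = [3, 0, 0, 0]  (obs o_1=0)
t=2: δ = [4.320e-04, 1.440e-04, 5.760e-04, 1.440e-04]  ψ = [2, 2, 2, 3]  (obs o_2=0)
t=3: δ = [1.728e-05, 3.888e-05, 2.304e-05, 2.592e-05]  ψ = [2, 0, 2, 0]  (obs o_3=4)
t=4: δ = [1.555e-06, 1.166e-06, 3.110e-06, 1.037e-06]  ψ = [1, 1, 1, 3]  (obs o_4=0)
t=5: δ = [9.331e-08, 1.866e-07, 1.244e-07, 9.331e-08]  ψ = [2, 2, 2, 0]  (obs o_5=4)
t=6: δ = [3.732e-09, 5.599e-09, 2.986e-08, 7.465e-09]  ψ = [1, 1, 1, 3]  (obs o_6=3)
backtrack: best end state = 2; path = [0, 2, 0, 1, 2, 1, 2]

path = [0, 2, 0, 1, 2, 1, 2]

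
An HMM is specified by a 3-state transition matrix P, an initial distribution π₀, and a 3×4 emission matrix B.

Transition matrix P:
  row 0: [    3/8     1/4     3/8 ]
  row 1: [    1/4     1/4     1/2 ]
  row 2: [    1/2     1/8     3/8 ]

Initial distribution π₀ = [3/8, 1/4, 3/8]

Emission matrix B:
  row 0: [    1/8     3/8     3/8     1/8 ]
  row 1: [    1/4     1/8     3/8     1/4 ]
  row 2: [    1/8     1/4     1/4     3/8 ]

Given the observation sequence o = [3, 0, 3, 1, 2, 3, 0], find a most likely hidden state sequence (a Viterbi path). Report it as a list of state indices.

path = [2, 0, 2, 0, 0, 2, 0]

t=0: δ = [4.688e-02, 6.250e-02, 1.406e-01]  (obs o_0=3)
t=1: δ = [8.789e-03, 4.395e-03, 6.592e-03]  ψ = [2, 2, 2]  (obs o_1=0)
t=2: δ = [4.120e-04, 5.493e-04, 1.236e-03]  ψ = [0, 0, 0]  (obs o_2=3)
t=3: δ = [2.317e-04, 1.931e-05, 1.159e-04]  ψ = [2, 2, 2]  (obs o_3=1)
t=4: δ = [3.259e-05, 2.173e-05, 2.173e-05]  ψ = [0, 0, 0]  (obs o_4=2)
t=5: δ = [1.528e-06, 2.037e-06, 4.583e-06]  ψ = [0, 0, 0]  (obs o_5=3)
t=6: δ = [2.864e-07, 1.432e-07, 2.148e-07]  ψ = [2, 2, 2]  (obs o_6=0)
backtrack: best end state = 0; path = [2, 0, 2, 0, 0, 2, 0]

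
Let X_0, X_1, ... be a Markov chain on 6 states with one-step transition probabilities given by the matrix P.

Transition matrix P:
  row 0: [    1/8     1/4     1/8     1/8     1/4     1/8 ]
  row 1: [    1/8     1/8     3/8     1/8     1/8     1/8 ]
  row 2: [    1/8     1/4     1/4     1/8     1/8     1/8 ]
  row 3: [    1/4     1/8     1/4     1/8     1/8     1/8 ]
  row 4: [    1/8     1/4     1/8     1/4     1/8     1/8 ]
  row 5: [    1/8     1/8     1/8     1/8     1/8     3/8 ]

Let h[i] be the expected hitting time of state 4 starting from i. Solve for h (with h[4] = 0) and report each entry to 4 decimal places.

h = [6.1370, 7.0137, 7.0137, 6.9041, 0.0000, 7.0137]

First-step conditioning: h[4] = 0; for i ≠ 4, h[i] = 1 + Σ_k P[i][k]·h[k].
  h[0] = 1 + 1/8·h[0] + 1/4·h[1] + 1/8·h[2] + 1/8·h[3] + 1/8·h[5]
  h[1] = 1 + 1/8·h[0] + 1/8·h[1] + 3/8·h[2] + 1/8·h[3] + 1/8·h[5]
  h[2] = 1 + 1/8·h[0] + 1/4·h[1] + 1/4·h[2] + 1/8·h[3] + 1/8·h[5]
  h[3] = 1 + 1/4·h[0] + 1/8·h[1] + 1/4·h[2] + 1/8·h[3] + 1/8·h[5]
  h[5] = 1 + 1/8·h[0] + 1/8·h[1] + 1/8·h[2] + 1/8·h[3] + 3/8·h[5]
Solving the 5×5 linear system over states ≠ 4 gives exactly h = [448/73, 512/73, 512/73, 504/73, 0, 512/73] (h[4] = 0 is the target).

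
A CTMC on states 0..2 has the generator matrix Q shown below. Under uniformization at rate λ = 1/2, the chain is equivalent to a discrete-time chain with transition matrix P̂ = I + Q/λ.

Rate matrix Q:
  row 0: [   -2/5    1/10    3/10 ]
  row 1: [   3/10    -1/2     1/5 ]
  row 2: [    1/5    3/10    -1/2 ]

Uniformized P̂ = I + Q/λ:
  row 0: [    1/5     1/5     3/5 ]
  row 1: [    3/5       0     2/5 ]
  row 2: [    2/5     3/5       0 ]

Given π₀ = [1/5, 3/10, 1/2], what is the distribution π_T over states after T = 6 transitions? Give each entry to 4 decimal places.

t=0: π = [0.2000, 0.3000, 0.5000]
t=1: π = [0.4200, 0.3400, 0.2400]
t=2: π = [0.3840, 0.2280, 0.3880]
t=3: π = [0.3688, 0.3096, 0.3216]
t=4: π = [0.3882, 0.2667, 0.3451]
t=5: π = [0.3757, 0.2847, 0.3396]
t=6: π = [0.3818, 0.2789, 0.3393]

π = [0.3818, 0.2789, 0.3393]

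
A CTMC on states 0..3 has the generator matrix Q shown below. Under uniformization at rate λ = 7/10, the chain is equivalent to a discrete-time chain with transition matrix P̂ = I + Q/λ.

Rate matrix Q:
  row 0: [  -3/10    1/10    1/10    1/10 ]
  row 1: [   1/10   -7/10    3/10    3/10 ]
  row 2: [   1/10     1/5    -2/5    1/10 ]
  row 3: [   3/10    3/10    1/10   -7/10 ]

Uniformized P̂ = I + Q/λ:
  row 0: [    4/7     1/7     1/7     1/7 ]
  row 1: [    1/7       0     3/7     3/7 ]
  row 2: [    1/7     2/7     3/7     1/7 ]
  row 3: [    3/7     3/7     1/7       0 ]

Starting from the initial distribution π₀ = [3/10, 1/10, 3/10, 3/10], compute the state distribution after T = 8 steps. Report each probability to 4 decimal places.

π = [0.3380, 0.2040, 0.2818, 0.1763]

t=0: π = [0.3000, 0.1000, 0.3000, 0.3000]
t=1: π = [0.3571, 0.2571, 0.2571, 0.1286]
t=2: π = [0.3327, 0.1796, 0.2898, 0.1980]
t=3: π = [0.3420, 0.2152, 0.2770, 0.1659]
t=4: π = [0.3368, 0.1991, 0.2835, 0.1806]
t=5: π = [0.3388, 0.2065, 0.2807, 0.1739]
t=6: π = [0.3378, 0.2032, 0.2821, 0.1770]
t=7: π = [0.3382, 0.2047, 0.2815, 0.1756]
t=8: π = [0.3380, 0.2040, 0.2818, 0.1763]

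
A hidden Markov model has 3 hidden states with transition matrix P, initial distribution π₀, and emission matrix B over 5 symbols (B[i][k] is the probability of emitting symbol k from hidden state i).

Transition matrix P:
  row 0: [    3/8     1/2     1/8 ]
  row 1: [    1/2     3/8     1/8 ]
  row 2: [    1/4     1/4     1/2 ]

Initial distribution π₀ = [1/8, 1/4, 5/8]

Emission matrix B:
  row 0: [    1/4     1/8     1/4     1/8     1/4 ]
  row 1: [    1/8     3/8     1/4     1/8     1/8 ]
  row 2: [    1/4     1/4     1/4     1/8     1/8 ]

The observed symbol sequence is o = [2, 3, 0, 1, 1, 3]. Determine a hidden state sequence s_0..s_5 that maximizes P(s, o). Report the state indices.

path = [2, 2, 2, 2, 2, 2]

t=0: δ = [3.125e-02, 6.250e-02, 1.562e-01]  (obs o_0=2)
t=1: δ = [4.883e-03, 4.883e-03, 9.766e-03]  ψ = [2, 2, 2]  (obs o_1=3)
t=2: δ = [6.104e-04, 3.052e-04, 1.221e-03]  ψ = [1, 0, 2]  (obs o_2=0)
t=3: δ = [3.815e-05, 1.144e-04, 1.526e-04]  ψ = [2, 0, 2]  (obs o_3=1)
t=4: δ = [7.153e-06, 1.609e-05, 1.907e-05]  ψ = [1, 1, 2]  (obs o_4=1)
t=5: δ = [1.006e-06, 7.544e-07, 1.192e-06]  ψ = [1, 1, 2]  (obs o_5=3)
backtrack: best end state = 2; path = [2, 2, 2, 2, 2, 2]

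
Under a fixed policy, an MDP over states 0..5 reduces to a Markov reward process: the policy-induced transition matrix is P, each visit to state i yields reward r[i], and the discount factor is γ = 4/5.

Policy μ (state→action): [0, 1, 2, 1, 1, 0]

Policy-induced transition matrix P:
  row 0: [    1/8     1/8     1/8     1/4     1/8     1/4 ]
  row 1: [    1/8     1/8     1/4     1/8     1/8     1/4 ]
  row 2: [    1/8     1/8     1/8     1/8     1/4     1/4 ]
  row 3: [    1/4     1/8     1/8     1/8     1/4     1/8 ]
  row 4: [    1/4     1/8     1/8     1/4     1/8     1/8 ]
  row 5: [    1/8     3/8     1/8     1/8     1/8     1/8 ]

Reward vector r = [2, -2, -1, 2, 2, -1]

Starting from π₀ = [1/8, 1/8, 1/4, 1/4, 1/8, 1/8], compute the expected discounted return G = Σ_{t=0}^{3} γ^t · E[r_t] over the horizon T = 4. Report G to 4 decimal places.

t=0: π = [0.1250, 0.1250, 0.2500, 0.2500, 0.1250, 0.1250], E[r] = 0.3750, γ^t·E[r] = 0.375000, running G = 0.375000
t=1: π = [0.1719, 0.1563, 0.1406, 0.1563, 0.1875, 0.1875], E[r] = 0.3906, γ^t·E[r] = 0.312500, running G = 0.687500
t=2: π = [0.1680, 0.1719, 0.1445, 0.1699, 0.1621, 0.1836], E[r] = 0.3281, γ^t·E[r] = 0.210000, running G = 0.897500
t=3: π = [0.1665, 0.1709, 0.1465, 0.1663, 0.1643, 0.1855], E[r] = 0.3203, γ^t·E[r] = 0.164000, running G = 1.061500

G = 1.0615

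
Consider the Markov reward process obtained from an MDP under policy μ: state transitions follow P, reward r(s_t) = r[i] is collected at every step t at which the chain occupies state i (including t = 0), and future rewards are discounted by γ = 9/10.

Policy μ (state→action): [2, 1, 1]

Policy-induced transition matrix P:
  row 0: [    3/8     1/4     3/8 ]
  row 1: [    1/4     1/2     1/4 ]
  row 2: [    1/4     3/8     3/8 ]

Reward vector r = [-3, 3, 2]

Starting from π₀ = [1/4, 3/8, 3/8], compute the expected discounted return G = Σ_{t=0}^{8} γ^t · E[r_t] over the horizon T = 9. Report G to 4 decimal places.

G = 6.0677

t=0: π = [0.2500, 0.3750, 0.3750], E[r] = 1.1250, γ^t·E[r] = 1.125000, running G = 1.125000
t=1: π = [0.2813, 0.3906, 0.3281], E[r] = 0.9844, γ^t·E[r] = 0.885938, running G = 2.010938
t=2: π = [0.2852, 0.3887, 0.3262], E[r] = 0.9629, γ^t·E[r] = 0.779941, running G = 2.790879
t=3: π = [0.2856, 0.3879, 0.3264], E[r] = 0.9597, γ^t·E[r] = 0.699634, running G = 3.490512
t=4: π = [0.2857, 0.3878, 0.3265], E[r] = 0.9593, γ^t·E[r] = 0.629370, running G = 4.119882
t=5: π = [0.2857, 0.3878, 0.3265], E[r] = 0.9592, γ^t·E[r] = 0.566395, running G = 4.686277
t=6: π = [0.2857, 0.3878, 0.3265], E[r] = 0.9592, γ^t·E[r] = 0.509750, running G = 5.196027
t=7: π = [0.2857, 0.3878, 0.3265], E[r] = 0.9592, γ^t·E[r] = 0.458775, running G = 5.654802
t=8: π = [0.2857, 0.3878, 0.3265], E[r] = 0.9592, γ^t·E[r] = 0.412897, running G = 6.067699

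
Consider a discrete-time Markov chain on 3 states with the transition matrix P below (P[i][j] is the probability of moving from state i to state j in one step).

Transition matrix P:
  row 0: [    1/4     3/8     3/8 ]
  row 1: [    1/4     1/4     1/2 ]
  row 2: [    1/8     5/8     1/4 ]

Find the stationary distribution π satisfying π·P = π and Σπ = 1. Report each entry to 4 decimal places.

Balance equations π_j = Σ_i π_i·P[i][j]:
  π_0 = 1/4·π_0 + 1/4·π_1 + 1/8·π_2
  π_1 = 3/8·π_0 + 1/4·π_1 + 5/8·π_2
  normalize: π_0 + π_1 + π_2 = 1
Solving the linear system gives exactly π = [16/79, 33/79, 30/79].

π = [0.2025, 0.4177, 0.3797]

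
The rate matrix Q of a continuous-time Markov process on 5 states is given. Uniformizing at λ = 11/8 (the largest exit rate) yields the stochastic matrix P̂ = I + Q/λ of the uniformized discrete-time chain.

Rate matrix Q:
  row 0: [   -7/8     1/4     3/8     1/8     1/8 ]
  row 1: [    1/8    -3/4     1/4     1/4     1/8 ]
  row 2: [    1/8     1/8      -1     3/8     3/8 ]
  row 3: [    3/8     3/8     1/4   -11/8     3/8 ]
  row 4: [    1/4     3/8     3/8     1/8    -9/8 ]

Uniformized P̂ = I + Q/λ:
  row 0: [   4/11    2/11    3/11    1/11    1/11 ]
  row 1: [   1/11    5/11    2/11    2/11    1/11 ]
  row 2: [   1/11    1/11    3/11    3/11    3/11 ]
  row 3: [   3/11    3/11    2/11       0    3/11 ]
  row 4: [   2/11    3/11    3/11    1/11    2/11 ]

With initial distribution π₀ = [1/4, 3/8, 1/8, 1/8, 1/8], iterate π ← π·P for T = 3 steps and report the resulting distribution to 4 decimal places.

π = [0.1827, 0.2624, 0.2351, 0.1443, 0.1755]

t=0: π = [0.2500, 0.3750, 0.1250, 0.1250, 0.1250]
t=1: π = [0.1932, 0.2955, 0.2273, 0.1364, 0.1477]
t=2: π = [0.1818, 0.2676, 0.2335, 0.1467, 0.1705]
t=3: π = [0.1827, 0.2624, 0.2351, 0.1443, 0.1755]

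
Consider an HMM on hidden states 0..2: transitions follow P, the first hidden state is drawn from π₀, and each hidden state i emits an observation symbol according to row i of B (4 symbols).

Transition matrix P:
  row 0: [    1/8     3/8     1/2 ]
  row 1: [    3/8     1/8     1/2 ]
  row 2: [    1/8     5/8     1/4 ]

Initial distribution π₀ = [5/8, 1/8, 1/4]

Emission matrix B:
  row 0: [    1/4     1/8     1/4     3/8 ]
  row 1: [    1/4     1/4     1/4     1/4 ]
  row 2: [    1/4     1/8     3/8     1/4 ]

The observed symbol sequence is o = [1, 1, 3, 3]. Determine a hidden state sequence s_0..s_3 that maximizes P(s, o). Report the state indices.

t=0: δ = [7.812e-02, 3.125e-02, 3.125e-02]  (obs o_0=1)
t=1: δ = [1.465e-03, 7.324e-03, 4.883e-03]  ψ = [1, 0, 0]  (obs o_1=1)
t=2: δ = [1.030e-03, 7.629e-04, 9.155e-04]  ψ = [1, 2, 1]  (obs o_2=3)
t=3: δ = [1.073e-04, 1.431e-04, 1.287e-04]  ψ = [1, 2, 0]  (obs o_3=3)
backtrack: best end state = 1; path = [0, 1, 2, 1]

path = [0, 1, 2, 1]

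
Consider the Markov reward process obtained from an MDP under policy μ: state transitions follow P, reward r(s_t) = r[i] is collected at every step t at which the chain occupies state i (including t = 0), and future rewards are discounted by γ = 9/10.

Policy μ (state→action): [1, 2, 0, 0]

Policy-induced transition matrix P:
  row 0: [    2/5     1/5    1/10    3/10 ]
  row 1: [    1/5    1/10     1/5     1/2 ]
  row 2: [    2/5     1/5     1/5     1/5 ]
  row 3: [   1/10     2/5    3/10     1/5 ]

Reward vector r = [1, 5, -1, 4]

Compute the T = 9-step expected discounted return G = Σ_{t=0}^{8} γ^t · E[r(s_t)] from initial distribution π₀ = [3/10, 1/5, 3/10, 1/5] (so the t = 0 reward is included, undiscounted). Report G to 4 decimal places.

t=0: π = [0.3000, 0.2000, 0.3000, 0.2000], E[r] = 1.8000, γ^t·E[r] = 1.800000, running G = 1.800000
t=1: π = [0.3000, 0.2200, 0.1900, 0.2900], E[r] = 2.3700, γ^t·E[r] = 2.133000, running G = 3.933000
t=2: π = [0.2690, 0.2360, 0.1990, 0.2960], E[r] = 2.4340, γ^t·E[r] = 1.971540, running G = 5.904540
t=3: π = [0.2640, 0.2356, 0.2027, 0.2977], E[r] = 2.4301, γ^t·E[r] = 1.771543, running G = 7.676083
t=4: π = [0.2636, 0.2360, 0.2034, 0.2971], E[r] = 2.4284, γ^t·E[r] = 1.593286, running G = 9.269369
t=5: π = [0.2637, 0.2358, 0.2034, 0.2972], E[r] = 2.4280, γ^t·E[r] = 1.433723, running G = 10.703093
t=6: π = [0.2637, 0.2358, 0.2033, 0.2971], E[r] = 2.4280, γ^t·E[r] = 1.290360, running G = 11.993452
t=7: π = [0.2637, 0.2358, 0.2033, 0.2971], E[r] = 2.4280, γ^t·E[r] = 1.161323, running G = 13.154775
t=8: π = [0.2637, 0.2358, 0.2033, 0.2971], E[r] = 2.4280, γ^t·E[r] = 1.045192, running G = 14.199967

G = 14.2000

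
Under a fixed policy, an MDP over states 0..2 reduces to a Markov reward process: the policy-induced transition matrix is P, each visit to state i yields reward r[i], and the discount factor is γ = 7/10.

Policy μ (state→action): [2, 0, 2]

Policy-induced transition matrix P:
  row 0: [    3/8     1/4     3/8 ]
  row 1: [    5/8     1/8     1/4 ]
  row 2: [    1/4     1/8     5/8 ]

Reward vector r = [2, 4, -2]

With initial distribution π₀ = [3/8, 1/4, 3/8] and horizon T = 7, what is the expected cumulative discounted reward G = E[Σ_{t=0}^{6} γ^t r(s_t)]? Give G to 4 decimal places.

t=0: π = [0.3750, 0.2500, 0.3750], E[r] = 1.0000, γ^t·E[r] = 1.000000, running G = 1.000000
t=1: π = [0.3906, 0.1719, 0.4375], E[r] = 0.5938, γ^t·E[r] = 0.415625, running G = 1.415625
t=2: π = [0.3633, 0.1738, 0.4629], E[r] = 0.4961, γ^t·E[r] = 0.243086, running G = 1.658711
t=3: π = [0.3606, 0.1704, 0.4690], E[r] = 0.4648, γ^t·E[r] = 0.159441, running G = 1.818152
t=4: π = [0.3590, 0.1701, 0.4709], E[r] = 0.4564, γ^t·E[r] = 0.109572, running G = 1.927724
t=5: π = [0.3587, 0.1699, 0.4715], E[r] = 0.4538, γ^t·E[r] = 0.076276, running G = 2.004000
t=6: π = [0.3585, 0.1698, 0.4716], E[r] = 0.4531, γ^t·E[r] = 0.053309, running G = 2.057310

G = 2.0573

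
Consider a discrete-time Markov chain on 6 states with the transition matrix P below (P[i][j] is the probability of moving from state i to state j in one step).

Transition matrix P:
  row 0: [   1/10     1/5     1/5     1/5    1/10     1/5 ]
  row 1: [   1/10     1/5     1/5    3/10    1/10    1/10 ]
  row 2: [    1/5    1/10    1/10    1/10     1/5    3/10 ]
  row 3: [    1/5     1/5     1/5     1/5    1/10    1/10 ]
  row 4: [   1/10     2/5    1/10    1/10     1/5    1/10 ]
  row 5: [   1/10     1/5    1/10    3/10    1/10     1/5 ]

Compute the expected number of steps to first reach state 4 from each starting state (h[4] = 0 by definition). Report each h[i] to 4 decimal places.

h = [8.5779, 8.5695, 7.8065, 8.5702, 0.0000, 8.6542]

First-step conditioning: h[4] = 0; for i ≠ 4, h[i] = 1 + Σ_k P[i][k]·h[k].
  h[0] = 1 + 1/10·h[0] + 1/5·h[1] + 1/5·h[2] + 1/5·h[3] + 1/5·h[5]
  h[1] = 1 + 1/10·h[0] + 1/5·h[1] + 1/5·h[2] + 3/10·h[3] + 1/10·h[5]
  h[2] = 1 + 1/5·h[0] + 1/10·h[1] + 1/10·h[2] + 1/10·h[3] + 3/10·h[5]
  h[3] = 1 + 1/5·h[0] + 1/5·h[1] + 1/5·h[2] + 1/5·h[3] + 1/10·h[5]
  h[5] = 1 + 1/10·h[0] + 1/5·h[1] + 1/10·h[2] + 3/10·h[3] + 1/5·h[5]
Solving the 5×5 linear system over states ≠ 4 gives exactly h = [112310/13093, 112200/13093, 102210/13093, 112210/13093, 0, 113310/13093] (h[4] = 0 is the target).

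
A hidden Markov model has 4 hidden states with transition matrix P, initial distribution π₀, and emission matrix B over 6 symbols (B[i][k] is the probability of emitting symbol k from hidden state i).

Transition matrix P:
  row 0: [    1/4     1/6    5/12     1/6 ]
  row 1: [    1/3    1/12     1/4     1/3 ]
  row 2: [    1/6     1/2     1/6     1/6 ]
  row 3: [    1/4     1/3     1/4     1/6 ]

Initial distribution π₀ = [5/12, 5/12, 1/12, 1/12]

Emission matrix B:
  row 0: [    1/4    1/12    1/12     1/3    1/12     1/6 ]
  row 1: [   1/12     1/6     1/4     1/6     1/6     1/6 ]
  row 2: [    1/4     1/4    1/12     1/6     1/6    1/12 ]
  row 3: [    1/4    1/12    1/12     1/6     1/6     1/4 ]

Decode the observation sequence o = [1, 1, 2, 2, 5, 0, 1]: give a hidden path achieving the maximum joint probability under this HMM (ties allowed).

path = [1, 2, 1, 2, 1, 0, 2]

t=0: δ = [3.472e-02, 6.944e-02, 2.083e-02, 6.944e-03]  (obs o_0=1)
t=1: δ = [1.929e-03, 1.736e-03, 4.340e-03, 1.929e-03]  ψ = [1, 2, 1, 1]  (obs o_1=1)
t=2: δ = [6.028e-05, 5.425e-04, 6.698e-05, 6.028e-05]  ψ = [2, 2, 0, 2]  (obs o_2=2)
t=3: δ = [1.507e-05, 1.130e-05, 1.130e-05, 1.507e-05]  ψ = [1, 1, 1, 1]  (obs o_3=2)
t=4: δ = [6.279e-07, 9.419e-07, 5.233e-07, 9.419e-07]  ψ = [0, 2, 0, 1]  (obs o_4=5)
t=5: δ = [7.849e-08, 2.616e-08, 6.541e-08, 7.849e-08]  ψ = [1, 3, 0, 1]  (obs o_5=0)
t=6: δ = [1.635e-09, 5.451e-09, 8.176e-09, 1.090e-09]  ψ = [0, 2, 0, 0]  (obs o_6=1)
backtrack: best end state = 2; path = [1, 2, 1, 2, 1, 0, 2]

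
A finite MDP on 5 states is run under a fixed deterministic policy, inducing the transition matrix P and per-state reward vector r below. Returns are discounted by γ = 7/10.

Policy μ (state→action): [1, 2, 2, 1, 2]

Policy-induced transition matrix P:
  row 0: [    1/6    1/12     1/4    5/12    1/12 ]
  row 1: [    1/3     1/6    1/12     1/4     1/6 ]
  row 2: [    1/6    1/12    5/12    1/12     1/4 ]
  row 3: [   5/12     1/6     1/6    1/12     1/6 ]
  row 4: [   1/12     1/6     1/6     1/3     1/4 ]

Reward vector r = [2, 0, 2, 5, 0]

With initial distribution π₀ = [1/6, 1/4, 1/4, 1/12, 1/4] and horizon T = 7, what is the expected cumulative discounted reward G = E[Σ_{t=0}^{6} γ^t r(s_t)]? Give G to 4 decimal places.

G = 5.4952

t=0: π = [0.1667, 0.2500, 0.2500, 0.0833, 0.2500], E[r] = 1.2500, γ^t·E[r] = 1.250000, running G = 1.250000
t=1: π = [0.2083, 0.1319, 0.2222, 0.2431, 0.1944], E[r] = 2.0764, γ^t·E[r] = 1.453472, running G = 2.703472
t=2: π = [0.2332, 0.1308, 0.2286, 0.2234, 0.1840], E[r] = 2.0405, γ^t·E[r] = 0.999850, running G = 3.703322
t=3: π = [0.2290, 0.1282, 0.2323, 0.2289, 0.1816], E[r] = 2.0670, γ^t·E[r] = 0.708992, running G = 4.412314
t=4: π = [0.2301, 0.1282, 0.2332, 0.2264, 0.1821], E[r] = 2.0587, γ^t·E[r] = 0.494286, running G = 4.906600
t=5: π = [0.2295, 0.1281, 0.2334, 0.2269, 0.1821], E[r] = 2.0605, γ^t·E[r] = 0.346305, running G = 5.252905
t=6: π = [0.2296, 0.1281, 0.2335, 0.2267, 0.1822], E[r] = 2.0595, γ^t·E[r] = 0.242303, running G = 5.495208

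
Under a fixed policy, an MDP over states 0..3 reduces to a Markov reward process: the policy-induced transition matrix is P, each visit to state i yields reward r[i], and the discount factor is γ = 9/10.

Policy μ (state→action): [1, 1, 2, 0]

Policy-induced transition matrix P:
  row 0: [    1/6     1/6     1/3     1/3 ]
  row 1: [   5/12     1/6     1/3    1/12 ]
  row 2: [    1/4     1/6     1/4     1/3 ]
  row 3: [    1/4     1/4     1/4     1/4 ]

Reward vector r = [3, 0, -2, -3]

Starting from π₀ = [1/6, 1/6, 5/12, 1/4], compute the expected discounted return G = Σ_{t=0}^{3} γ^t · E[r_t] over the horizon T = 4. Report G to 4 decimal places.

G = -2.5072

t=0: π = [0.1667, 0.1667, 0.4167, 0.2500], E[r] = -1.0833, γ^t·E[r] = -1.083333, running G = -1.083333
t=1: π = [0.2639, 0.1875, 0.2778, 0.2708], E[r] = -0.5764, γ^t·E[r] = -0.518750, running G = -1.602083
t=2: π = [0.2593, 0.1892, 0.2876, 0.2639], E[r] = -0.5891, γ^t·E[r] = -0.477188, running G = -2.079271
t=3: π = [0.2599, 0.1887, 0.2874, 0.2640], E[r] = -0.5870, γ^t·E[r] = -0.427957, running G = -2.507228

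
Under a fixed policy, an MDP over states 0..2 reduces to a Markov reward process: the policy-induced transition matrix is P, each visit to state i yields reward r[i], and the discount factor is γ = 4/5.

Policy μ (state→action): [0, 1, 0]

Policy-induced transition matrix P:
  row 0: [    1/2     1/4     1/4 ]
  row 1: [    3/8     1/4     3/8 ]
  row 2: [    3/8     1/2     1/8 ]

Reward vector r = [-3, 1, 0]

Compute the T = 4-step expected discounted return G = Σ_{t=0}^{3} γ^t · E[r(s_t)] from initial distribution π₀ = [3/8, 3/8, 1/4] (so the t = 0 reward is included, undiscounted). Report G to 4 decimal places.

t=0: π = [0.3750, 0.3750, 0.2500], E[r] = -0.7500, γ^t·E[r] = -0.750000, running G = -0.750000
t=1: π = [0.4219, 0.3125, 0.2656], E[r] = -0.9531, γ^t·E[r] = -0.762500, running G = -1.512500
t=2: π = [0.4277, 0.3164, 0.2559], E[r] = -0.9668, γ^t·E[r] = -0.618750, running G = -2.131250
t=3: π = [0.4285, 0.3140, 0.2576], E[r] = -0.9714, γ^t·E[r] = -0.497375, running G = -2.628625

G = -2.6286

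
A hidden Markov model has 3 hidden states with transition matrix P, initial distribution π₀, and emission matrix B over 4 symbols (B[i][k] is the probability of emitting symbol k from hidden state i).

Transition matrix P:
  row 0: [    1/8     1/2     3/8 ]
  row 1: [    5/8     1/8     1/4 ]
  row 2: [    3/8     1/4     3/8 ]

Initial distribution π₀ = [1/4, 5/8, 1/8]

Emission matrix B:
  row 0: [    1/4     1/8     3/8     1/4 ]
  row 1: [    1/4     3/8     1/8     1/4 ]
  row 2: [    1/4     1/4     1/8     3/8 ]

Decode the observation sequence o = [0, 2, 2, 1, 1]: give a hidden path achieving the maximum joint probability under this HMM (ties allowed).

t=0: δ = [6.250e-02, 1.562e-01, 3.125e-02]  (obs o_0=0)
t=1: δ = [3.662e-02, 3.906e-03, 4.883e-03]  ψ = [1, 0, 1]  (obs o_1=2)
t=2: δ = [1.717e-03, 2.289e-03, 1.717e-03]  ψ = [0, 0, 0]  (obs o_2=2)
t=3: δ = [1.788e-04, 3.219e-04, 1.609e-04]  ψ = [1, 0, 0]  (obs o_3=1)
t=4: δ = [2.515e-05, 3.353e-05, 2.012e-05]  ψ = [1, 0, 1]  (obs o_4=1)
backtrack: best end state = 1; path = [1, 0, 1, 0, 1]

path = [1, 0, 1, 0, 1]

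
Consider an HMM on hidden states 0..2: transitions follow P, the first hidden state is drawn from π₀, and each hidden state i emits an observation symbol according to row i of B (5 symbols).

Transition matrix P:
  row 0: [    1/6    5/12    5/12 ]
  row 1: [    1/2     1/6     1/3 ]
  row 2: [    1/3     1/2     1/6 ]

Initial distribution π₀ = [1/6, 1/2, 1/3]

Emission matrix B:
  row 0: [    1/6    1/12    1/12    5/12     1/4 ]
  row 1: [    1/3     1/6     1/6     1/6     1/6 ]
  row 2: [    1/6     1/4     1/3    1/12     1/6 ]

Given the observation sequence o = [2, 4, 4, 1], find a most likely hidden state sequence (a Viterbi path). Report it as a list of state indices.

t=0: δ = [1.389e-02, 8.333e-02, 1.111e-01]  (obs o_0=2)
t=1: δ = [1.042e-02, 9.259e-03, 4.630e-03]  ψ = [1, 2, 1]  (obs o_1=4)
t=2: δ = [1.157e-03, 7.234e-04, 7.234e-04]  ψ = [1, 0, 0]  (obs o_2=4)
t=3: δ = [3.014e-05, 8.038e-05, 1.206e-04]  ψ = [1, 0, 0]  (obs o_3=1)
backtrack: best end state = 2; path = [2, 1, 0, 2]

path = [2, 1, 0, 2]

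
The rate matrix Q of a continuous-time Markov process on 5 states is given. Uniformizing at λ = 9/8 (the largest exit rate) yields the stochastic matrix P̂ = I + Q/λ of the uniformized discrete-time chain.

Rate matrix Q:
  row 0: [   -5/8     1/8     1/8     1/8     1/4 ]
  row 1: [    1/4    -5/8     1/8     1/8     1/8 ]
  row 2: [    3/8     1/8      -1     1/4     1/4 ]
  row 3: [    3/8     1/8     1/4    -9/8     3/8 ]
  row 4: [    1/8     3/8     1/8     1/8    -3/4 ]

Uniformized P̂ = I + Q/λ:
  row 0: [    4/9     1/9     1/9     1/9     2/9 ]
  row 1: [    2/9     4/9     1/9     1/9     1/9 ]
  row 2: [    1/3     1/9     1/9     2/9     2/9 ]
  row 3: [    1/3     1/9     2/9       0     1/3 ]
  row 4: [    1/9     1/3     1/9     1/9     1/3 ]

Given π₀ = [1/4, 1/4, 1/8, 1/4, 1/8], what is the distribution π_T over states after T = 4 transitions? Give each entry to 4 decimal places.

π = [0.2861, 0.2441, 0.1235, 0.1125, 0.2338]

t=0: π = [0.2500, 0.2500, 0.1250, 0.2500, 0.1250]
t=1: π = [0.3056, 0.2222, 0.1389, 0.0972, 0.2361]
t=2: π = [0.2901, 0.2377, 0.1219, 0.1157, 0.2346]
t=3: π = [0.2870, 0.2425, 0.1240, 0.1118, 0.2347]
t=4: π = [0.2861, 0.2441, 0.1235, 0.1125, 0.2338]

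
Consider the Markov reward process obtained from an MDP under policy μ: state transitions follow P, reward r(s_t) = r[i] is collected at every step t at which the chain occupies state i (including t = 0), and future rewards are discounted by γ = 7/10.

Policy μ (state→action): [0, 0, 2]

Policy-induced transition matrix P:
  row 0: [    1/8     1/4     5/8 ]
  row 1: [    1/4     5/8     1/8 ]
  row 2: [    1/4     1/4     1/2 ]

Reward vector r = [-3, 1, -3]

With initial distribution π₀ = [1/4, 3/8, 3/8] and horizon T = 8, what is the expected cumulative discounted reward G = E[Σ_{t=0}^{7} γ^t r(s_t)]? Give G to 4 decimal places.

G = -4.5332

t=0: π = [0.2500, 0.3750, 0.3750], E[r] = -1.5000, γ^t·E[r] = -1.500000, running G = -1.500000
t=1: π = [0.2188, 0.3906, 0.3906], E[r] = -1.4375, γ^t·E[r] = -1.006250, running G = -2.506250
t=2: π = [0.2227, 0.3965, 0.3809], E[r] = -1.4141, γ^t·E[r] = -0.692891, running G = -3.199141
t=3: π = [0.2222, 0.3987, 0.3792], E[r] = -1.4053, γ^t·E[r] = -0.482009, running G = -3.681149
t=4: π = [0.2222, 0.3995, 0.3783], E[r] = -1.4020, γ^t·E[r] = -0.336615, running G = -4.017764
t=5: π = [0.2222, 0.3998, 0.3780], E[r] = -1.4007, γ^t·E[r] = -0.235423, running G = -4.253187
t=6: π = [0.2222, 0.3999, 0.3778], E[r] = -1.4003, γ^t·E[r] = -0.164741, running G = -4.417928
t=7: π = [0.2222, 0.4000, 0.3778], E[r] = -1.4001, γ^t·E[r] = -0.115305, running G = -4.533233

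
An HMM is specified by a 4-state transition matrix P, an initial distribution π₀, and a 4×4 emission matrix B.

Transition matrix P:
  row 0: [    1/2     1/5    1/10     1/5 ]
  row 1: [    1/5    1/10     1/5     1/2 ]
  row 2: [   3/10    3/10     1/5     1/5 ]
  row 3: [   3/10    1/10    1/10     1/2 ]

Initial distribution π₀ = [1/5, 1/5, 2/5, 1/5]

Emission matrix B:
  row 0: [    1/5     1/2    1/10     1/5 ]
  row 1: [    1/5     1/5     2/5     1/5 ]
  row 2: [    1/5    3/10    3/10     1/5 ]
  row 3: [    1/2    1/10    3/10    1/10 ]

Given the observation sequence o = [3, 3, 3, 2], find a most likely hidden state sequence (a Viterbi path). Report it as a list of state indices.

t=0: δ = [4.000e-02, 4.000e-02, 8.000e-02, 2.000e-02]  (obs o_0=3)
t=1: δ = [4.800e-03, 4.800e-03, 3.200e-03, 2.000e-03]  ψ = [2, 2, 2, 1]  (obs o_1=3)
t=2: δ = [4.800e-04, 1.920e-04, 1.920e-04, 2.400e-04]  ψ = [0, 0, 1, 1]  (obs o_2=3)
t=3: δ = [2.400e-05, 3.840e-05, 1.440e-05, 3.600e-05]  ψ = [0, 0, 0, 3]  (obs o_3=2)
backtrack: best end state = 1; path = [2, 0, 0, 1]

path = [2, 0, 0, 1]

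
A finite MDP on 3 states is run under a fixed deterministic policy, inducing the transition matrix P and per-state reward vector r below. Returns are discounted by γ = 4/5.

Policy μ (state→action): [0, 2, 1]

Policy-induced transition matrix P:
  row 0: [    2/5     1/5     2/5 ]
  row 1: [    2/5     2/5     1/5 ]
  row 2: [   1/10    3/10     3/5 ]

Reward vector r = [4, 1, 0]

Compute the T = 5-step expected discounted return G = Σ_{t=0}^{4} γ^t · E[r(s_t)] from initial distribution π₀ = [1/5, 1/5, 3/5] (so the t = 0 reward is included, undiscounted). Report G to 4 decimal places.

t=0: π = [0.2000, 0.2000, 0.6000], E[r] = 1.0000, γ^t·E[r] = 1.000000, running G = 1.000000
t=1: π = [0.2200, 0.3000, 0.4800], E[r] = 1.1800, γ^t·E[r] = 0.944000, running G = 1.944000
t=2: π = [0.2560, 0.3080, 0.4360], E[r] = 1.3320, γ^t·E[r] = 0.852480, running G = 2.796480
t=3: π = [0.2692, 0.3052, 0.4256], E[r] = 1.3820, γ^t·E[r] = 0.707584, running G = 3.504064
t=4: π = [0.2723, 0.3036, 0.4241], E[r] = 1.3929, γ^t·E[r] = 0.570524, running G = 4.074588

G = 4.0746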